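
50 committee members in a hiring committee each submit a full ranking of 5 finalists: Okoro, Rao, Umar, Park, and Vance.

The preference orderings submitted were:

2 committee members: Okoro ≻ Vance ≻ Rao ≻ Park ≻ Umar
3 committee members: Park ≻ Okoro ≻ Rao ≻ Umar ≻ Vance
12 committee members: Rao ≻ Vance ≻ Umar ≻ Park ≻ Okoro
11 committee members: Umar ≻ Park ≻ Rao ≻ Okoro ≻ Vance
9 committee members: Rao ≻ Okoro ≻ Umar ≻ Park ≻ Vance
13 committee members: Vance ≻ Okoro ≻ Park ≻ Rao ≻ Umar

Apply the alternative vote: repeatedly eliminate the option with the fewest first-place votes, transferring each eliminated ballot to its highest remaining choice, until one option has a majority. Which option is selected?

Round 1: Rao 21, Vance 13, Umar 11, Park 3, Okoro 2. Okoro has the fewest and is eliminated.
Round 2: Rao 21, Vance 15, Umar 11, Park 3. Park has the fewest and is eliminated.
Round 3: Rao 24, Vance 15, Umar 11. Umar has the fewest and is eliminated.
Round 4: Rao 35, Vance 15. Rao has a majority.

Rao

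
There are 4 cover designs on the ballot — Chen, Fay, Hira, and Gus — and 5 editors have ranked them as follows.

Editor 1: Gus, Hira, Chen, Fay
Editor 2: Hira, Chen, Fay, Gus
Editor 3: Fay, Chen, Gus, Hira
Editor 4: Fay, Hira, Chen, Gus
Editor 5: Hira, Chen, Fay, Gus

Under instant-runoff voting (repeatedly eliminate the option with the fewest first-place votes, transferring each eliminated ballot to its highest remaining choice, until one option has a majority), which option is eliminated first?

Round 1: Fay 2, Hira 2, Gus 1, Chen 0. Chen has the fewest and is eliminated.
Round 2: Fay 2, Hira 2, Gus 1. Gus has the fewest and is eliminated.
Round 3: Hira 3, Fay 2. Hira has a majority.

Chen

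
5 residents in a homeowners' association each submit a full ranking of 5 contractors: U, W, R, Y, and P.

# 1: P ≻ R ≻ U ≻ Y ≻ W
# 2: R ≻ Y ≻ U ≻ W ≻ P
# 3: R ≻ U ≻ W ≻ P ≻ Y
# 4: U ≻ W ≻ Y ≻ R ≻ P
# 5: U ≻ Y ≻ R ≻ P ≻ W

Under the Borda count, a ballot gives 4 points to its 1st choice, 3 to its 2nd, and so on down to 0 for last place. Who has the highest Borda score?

U

Borda scores:
  U: 2 + 2 + 3 + 4 + 4 = 15
  W: 0 + 1 + 2 + 3 + 0 = 6
  R: 3 + 4 + 4 + 1 + 2 = 14
  Y: 1 + 3 + 0 + 2 + 3 = 9
  P: 4 + 0 + 1 + 0 + 1 = 6
U has the highest total.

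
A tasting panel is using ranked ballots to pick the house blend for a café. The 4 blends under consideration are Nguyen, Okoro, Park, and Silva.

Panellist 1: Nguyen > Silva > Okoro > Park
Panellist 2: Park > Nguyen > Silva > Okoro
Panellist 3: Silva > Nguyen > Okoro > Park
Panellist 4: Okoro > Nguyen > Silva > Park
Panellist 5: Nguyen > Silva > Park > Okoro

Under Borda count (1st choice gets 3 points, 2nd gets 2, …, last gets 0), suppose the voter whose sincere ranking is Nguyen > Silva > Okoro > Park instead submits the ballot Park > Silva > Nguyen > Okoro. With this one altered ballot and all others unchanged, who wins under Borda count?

Nguyen

Borda totals with the altered ballot: Nguyen 10, Okoro 4, Park 7, Silva 9.
The winner is unchanged: still Nguyen.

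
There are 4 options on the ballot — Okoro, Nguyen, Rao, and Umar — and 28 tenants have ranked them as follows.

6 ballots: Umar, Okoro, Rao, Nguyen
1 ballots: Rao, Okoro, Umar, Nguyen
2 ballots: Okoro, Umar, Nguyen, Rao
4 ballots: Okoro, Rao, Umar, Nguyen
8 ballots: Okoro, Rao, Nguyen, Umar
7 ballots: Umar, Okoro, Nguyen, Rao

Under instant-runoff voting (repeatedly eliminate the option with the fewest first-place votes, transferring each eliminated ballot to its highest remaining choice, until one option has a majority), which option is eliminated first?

Round 1: Okoro 14, Umar 13, Rao 1, Nguyen 0. Nguyen has the fewest and is eliminated.
Round 2: Okoro 14, Umar 13, Rao 1. Rao has the fewest and is eliminated.
Round 3: Okoro 15, Umar 13. Okoro has a majority.

Nguyen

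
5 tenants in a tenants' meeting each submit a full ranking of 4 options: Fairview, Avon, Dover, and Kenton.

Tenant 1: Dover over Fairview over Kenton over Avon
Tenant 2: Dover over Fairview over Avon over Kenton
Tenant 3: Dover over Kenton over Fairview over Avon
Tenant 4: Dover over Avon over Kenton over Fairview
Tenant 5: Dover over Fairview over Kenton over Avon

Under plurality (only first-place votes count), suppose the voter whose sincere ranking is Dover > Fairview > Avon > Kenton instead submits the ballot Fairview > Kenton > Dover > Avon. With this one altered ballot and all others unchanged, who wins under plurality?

Dover

First-place totals with the altered ballot: Fairview 1, Avon 0, Dover 4, Kenton 0.
The winner is unchanged: still Dover.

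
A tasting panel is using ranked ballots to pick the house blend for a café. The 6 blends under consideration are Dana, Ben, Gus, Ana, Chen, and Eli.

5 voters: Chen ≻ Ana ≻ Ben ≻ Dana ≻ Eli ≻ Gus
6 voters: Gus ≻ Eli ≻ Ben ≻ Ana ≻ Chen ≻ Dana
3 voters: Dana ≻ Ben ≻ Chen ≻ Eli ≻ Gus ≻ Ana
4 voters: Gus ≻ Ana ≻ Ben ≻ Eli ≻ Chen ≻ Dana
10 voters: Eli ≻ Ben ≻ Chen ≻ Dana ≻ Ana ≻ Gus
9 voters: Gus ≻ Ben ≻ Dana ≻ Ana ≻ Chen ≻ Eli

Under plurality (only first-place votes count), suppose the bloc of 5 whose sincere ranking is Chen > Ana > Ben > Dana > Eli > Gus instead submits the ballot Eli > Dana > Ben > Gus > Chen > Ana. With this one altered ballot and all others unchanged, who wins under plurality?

Gus

First-place totals with the altered ballot: Dana 3, Ben 0, Gus 19, Ana 0, Chen 0, Eli 15.
The winner is unchanged: still Gus.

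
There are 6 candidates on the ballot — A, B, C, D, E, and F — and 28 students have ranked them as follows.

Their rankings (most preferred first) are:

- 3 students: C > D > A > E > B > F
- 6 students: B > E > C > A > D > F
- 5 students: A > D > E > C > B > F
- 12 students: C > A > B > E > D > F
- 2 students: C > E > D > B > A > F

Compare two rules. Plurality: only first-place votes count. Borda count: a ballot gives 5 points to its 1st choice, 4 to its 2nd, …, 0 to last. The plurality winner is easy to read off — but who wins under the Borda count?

Plurality first-place counts: A 5, B 6, C 17, D 0, E 0, F 0 → C.
Borda totals: A 96, B 78, C 113, D 56, E 77, F 0 → C.

C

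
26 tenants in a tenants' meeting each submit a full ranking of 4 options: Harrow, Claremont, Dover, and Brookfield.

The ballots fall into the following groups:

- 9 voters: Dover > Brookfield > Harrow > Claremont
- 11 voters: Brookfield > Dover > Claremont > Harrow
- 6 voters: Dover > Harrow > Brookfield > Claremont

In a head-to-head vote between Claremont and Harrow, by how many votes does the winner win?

Ballots ranking Claremont above Harrow: 11.
Ballots ranking Harrow above Claremont: 9+6 = 15.
Harrow wins 15–11, a margin of 4.

4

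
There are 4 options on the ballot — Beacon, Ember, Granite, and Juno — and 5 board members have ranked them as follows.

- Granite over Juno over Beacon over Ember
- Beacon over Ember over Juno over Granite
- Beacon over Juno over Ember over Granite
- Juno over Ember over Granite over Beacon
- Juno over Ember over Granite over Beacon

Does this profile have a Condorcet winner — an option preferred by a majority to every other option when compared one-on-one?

Yes

Head-to-head results (5 voters total):
Beacon vs Ember: Beacon wins 3–2.
Beacon vs Granite: Granite wins 3–2.
Beacon vs Juno: Juno wins 3–2.
Ember vs Granite: Ember wins 4–1.
Ember vs Juno: Juno wins 4–1.
Granite vs Juno: Juno wins 4–1.
Juno beats each rival — Beacon (3–2), Ember (4–1), Granite (4–1) — so Juno is the Condorcet winner.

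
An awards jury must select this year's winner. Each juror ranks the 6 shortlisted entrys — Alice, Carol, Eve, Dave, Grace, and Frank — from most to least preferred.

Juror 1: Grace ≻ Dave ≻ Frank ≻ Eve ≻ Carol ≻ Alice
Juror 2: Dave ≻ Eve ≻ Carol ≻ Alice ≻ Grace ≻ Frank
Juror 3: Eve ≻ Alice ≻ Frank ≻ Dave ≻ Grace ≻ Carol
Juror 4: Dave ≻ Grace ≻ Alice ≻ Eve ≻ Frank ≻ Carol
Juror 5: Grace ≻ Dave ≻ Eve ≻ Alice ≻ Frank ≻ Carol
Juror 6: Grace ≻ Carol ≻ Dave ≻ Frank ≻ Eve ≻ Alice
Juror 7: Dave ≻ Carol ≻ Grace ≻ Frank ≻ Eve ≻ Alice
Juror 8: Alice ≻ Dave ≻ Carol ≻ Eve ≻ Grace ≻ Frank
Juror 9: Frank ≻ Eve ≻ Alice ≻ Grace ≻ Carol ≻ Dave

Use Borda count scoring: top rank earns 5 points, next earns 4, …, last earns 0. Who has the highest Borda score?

Dave

Borda scores:
  Alice: 0 + 2 + 4 + 3 + 2 + 0 + 0 + 5 + 3 = 19
  Carol: 1 + 3 + 0 + 0 + 0 + 4 + 4 + 3 + 1 = 16
  Eve: 2 + 4 + 5 + 2 + 3 + 1 + 1 + 2 + 4 = 24
  Dave: 4 + 5 + 2 + 5 + 4 + 3 + 5 + 4 + 0 = 32
  Grace: 5 + 1 + 1 + 4 + 5 + 5 + 3 + 1 + 2 = 27
  Frank: 3 + 0 + 3 + 1 + 1 + 2 + 2 + 0 + 5 = 17
Dave has the highest total.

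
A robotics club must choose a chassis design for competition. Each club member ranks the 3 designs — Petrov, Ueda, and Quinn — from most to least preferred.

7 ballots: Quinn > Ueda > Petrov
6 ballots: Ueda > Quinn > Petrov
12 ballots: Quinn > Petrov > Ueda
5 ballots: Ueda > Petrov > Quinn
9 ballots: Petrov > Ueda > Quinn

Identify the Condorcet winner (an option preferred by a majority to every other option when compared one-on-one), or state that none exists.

Head-to-head results (39 voters total):
Petrov vs Ueda: Petrov wins 21–18.
Petrov vs Quinn: Quinn wins 25–14.
Ueda vs Quinn: Ueda wins 20–19.
No candidate beats all others: Petrov beats Ueda beats Quinn beats Petrov, a majority cycle.

No Condorcet winner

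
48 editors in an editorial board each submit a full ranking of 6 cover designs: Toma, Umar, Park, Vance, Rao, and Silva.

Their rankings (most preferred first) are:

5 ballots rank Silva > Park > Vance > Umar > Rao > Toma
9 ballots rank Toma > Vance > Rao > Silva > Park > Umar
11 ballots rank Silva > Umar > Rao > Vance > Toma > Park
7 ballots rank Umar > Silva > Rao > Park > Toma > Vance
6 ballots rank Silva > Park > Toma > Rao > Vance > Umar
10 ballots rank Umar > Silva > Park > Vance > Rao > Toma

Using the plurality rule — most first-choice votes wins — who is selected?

Silva

First-place vote totals:
  Toma: 9
  Umar: 17
  Park: 0
  Vance: 0
  Rao: 0
  Silva: 22
Silva has the most first-place votes.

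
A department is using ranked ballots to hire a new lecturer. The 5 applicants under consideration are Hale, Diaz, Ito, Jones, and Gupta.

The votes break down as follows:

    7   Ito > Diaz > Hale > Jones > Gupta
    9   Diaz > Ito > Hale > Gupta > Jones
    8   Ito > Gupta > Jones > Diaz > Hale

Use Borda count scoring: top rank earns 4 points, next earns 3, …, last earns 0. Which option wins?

Ito

Borda scores:
  Hale: 7·2 + 9·2 + 8·0 = 32
  Diaz: 7·3 + 9·4 + 8·1 = 65
  Ito: 7·4 + 9·3 + 8·4 = 87
  Jones: 7·1 + 9·0 + 8·2 = 23
  Gupta: 7·0 + 9·1 + 8·3 = 33
Ito has the highest total.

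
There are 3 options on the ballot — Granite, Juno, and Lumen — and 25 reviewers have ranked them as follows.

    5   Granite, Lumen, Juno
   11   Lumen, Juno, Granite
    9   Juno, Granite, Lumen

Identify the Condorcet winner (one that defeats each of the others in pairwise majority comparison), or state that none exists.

None — there is no Condorcet winner

Head-to-head results (25 voters total):
Granite vs Juno: Juno wins 20–5.
Granite vs Lumen: Granite wins 14–11.
Juno vs Lumen: Lumen wins 16–9.
No candidate beats all others: Granite beats Lumen beats Juno beats Granite, a majority cycle.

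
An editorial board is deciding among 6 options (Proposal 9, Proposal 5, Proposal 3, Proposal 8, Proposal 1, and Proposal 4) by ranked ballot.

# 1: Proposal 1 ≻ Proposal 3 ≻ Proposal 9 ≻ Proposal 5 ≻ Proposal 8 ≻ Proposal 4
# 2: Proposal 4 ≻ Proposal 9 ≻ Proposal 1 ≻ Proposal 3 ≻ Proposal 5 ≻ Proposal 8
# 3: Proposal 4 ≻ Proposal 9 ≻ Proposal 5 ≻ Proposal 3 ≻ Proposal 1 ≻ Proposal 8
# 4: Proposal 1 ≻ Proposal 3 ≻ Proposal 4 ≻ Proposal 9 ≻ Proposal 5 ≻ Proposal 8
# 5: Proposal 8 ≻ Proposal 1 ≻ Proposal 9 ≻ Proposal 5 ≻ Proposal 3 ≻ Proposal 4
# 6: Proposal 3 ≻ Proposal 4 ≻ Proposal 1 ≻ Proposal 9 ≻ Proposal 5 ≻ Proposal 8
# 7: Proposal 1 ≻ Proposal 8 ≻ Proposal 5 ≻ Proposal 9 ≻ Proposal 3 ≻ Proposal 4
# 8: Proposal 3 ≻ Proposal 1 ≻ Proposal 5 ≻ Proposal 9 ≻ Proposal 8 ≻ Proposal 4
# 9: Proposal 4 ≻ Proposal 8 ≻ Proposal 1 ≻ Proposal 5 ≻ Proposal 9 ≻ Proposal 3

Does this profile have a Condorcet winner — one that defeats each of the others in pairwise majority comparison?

Yes

Head-to-head results (9 voters total):
Proposal 9 vs Proposal 5: Proposal 9 wins 6–3.
Proposal 9 vs Proposal 3: Proposal 9 wins 5–4.
Proposal 9 vs Proposal 8: Proposal 9 wins 6–3.
Proposal 9 vs Proposal 1: Proposal 1 wins 7–2.
Proposal 9 vs Proposal 4: Proposal 4 wins 5–4.
Proposal 5 vs Proposal 3: Proposal 3 wins 5–4.
Proposal 5 vs Proposal 8: Proposal 5 wins 6–3.
Proposal 5 vs Proposal 1: Proposal 1 wins 8–1.
Proposal 5 vs Proposal 4: Proposal 4 wins 5–4.
Proposal 3 vs Proposal 8: Proposal 3 wins 6–3.
Proposal 3 vs Proposal 1: Proposal 1 wins 6–3.
Proposal 3 vs Proposal 4: Proposal 3 wins 6–3.
Proposal 8 vs Proposal 1: Proposal 1 wins 7–2.
Proposal 8 vs Proposal 4: Proposal 4 wins 5–4.
Proposal 1 vs Proposal 4: Proposal 1 wins 5–4.
Proposal 1 beats each rival — Proposal 9 (7–2), Proposal 5 (8–1), Proposal 3 (6–3), Proposal 8 (7–2), Proposal 4 (5–4) — so Proposal 1 is the Condorcet winner.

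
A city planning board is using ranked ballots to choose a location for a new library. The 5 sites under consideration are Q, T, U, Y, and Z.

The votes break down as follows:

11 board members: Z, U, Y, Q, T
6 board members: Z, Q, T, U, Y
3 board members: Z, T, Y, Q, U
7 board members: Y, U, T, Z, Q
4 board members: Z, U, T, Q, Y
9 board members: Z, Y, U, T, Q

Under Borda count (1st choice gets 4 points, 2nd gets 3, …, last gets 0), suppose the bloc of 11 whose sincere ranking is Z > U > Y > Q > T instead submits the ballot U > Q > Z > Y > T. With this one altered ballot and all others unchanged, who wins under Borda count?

Borda totals with the altered ballot: Q 58, T 52, U 101, Y 72, Z 117.
The winner is unchanged: still Z.

Z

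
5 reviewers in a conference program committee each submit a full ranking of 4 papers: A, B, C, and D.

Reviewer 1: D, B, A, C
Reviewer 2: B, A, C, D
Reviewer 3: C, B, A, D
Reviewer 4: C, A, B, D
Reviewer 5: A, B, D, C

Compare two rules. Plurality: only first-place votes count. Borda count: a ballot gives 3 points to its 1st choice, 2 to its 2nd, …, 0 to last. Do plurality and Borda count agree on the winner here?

No

Plurality first-place counts: A 1, B 1, C 2, D 1 → C.
Borda totals: A 9, B 10, C 7, D 4 → B.
The two rules disagree: plurality picks C, Borda picks B.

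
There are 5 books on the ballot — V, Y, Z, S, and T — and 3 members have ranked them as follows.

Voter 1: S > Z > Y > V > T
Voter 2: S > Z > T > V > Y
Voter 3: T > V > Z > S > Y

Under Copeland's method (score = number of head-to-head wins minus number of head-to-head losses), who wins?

S

Pairwise results:
  V vs Y: V wins 2–1.
  V vs Z: Z wins 2–1.
  V vs S: S wins 2–1.
  V vs T: T wins 2–1.
  Y vs Z: Z wins 3–0.
  Y vs S: S wins 3–0.
  Y vs T: T wins 2–1.
  Z vs S: S wins 2–1.
  Z vs T: Z wins 2–1.
  S vs T: S wins 2–1.
Copeland scores (wins − losses):
  V: 1 − 3 = -2
  Y: 0 − 4 = -4
  Z: 3 − 1 = 2
  S: 4 − 0 = 4
  T: 2 − 2 = 0
S has the best Copeland score.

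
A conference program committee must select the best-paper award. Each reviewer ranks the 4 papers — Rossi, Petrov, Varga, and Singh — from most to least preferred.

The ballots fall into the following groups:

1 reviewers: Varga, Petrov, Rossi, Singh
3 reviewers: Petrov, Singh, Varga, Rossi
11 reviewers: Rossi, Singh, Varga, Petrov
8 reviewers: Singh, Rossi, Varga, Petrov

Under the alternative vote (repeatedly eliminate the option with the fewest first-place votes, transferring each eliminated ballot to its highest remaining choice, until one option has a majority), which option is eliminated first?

Round 1: Rossi 11, Singh 8, Petrov 3, Varga 1. Varga has the fewest and is eliminated.
Round 2: Rossi 11, Singh 8, Petrov 4. Petrov has the fewest and is eliminated.
Round 3: Rossi 12, Singh 11. Rossi has a majority.

Varga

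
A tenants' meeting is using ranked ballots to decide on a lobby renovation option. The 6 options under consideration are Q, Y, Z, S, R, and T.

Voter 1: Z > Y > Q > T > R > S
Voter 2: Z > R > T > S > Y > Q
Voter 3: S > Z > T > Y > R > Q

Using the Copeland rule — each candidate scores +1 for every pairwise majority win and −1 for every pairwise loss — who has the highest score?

Z

Pairwise results:
  Q vs Y: Y wins 3–0.
  Q vs Z: Z wins 3–0.
  Q vs S: S wins 2–1.
  Q vs R: R wins 2–1.
  Q vs T: T wins 2–1.
  Y vs Z: Z wins 3–0.
  Y vs S: S wins 2–1.
  Y vs R: Y wins 2–1.
  Y vs T: T wins 2–1.
  Z vs S: Z wins 2–1.
  Z vs R: Z wins 3–0.
  Z vs T: Z wins 3–0.
  S vs R: R wins 2–1.
  S vs T: T wins 2–1.
  R vs T: T wins 2–1.
Copeland scores (wins − losses):
  Q: 0 − 5 = -5
  Y: 2 − 3 = -1
  Z: 5 − 0 = 5
  S: 2 − 3 = -1
  R: 2 − 3 = -1
  T: 4 − 1 = 3
Z has the best Copeland score.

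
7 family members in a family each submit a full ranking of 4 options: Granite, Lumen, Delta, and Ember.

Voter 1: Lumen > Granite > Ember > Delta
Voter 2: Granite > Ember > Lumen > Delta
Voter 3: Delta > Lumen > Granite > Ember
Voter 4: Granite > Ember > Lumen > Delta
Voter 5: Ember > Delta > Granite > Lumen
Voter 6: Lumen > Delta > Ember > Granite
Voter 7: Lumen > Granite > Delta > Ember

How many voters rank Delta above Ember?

Ballots ranking Delta above Ember: 3.
Ballots ranking Ember above Delta: 4.
So 3 of 7 voters prefer Delta to Ember.

3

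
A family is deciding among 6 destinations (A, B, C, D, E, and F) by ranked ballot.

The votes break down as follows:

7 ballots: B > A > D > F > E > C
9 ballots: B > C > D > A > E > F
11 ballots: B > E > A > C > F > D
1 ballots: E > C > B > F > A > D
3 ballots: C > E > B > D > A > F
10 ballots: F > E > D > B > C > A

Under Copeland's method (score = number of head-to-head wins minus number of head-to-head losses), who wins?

Pairwise results:
  A vs B: B wins 41–0.
  A vs C: C wins 23–18.
  A vs D: D wins 22–19.
  A vs E: E wins 25–16.
  A vs F: A wins 30–11.
  B vs C: B wins 37–4.
  B vs D: B wins 31–10.
  B vs E: B wins 27–14.
  B vs F: B wins 31–10.
  C vs D: C wins 24–17.
  C vs E: E wins 29–12.
  C vs F: C wins 24–17.
  D vs E: E wins 25–16.
  D vs F: F wins 22–19.
  E vs F: E wins 24–17.
Copeland scores (wins − losses):
  A: 1 − 4 = -3
  B: 5 − 0 = 5
  C: 3 − 2 = 1
  D: 1 − 4 = -3
  E: 4 − 1 = 3
  F: 1 − 4 = -3
B has the best Copeland score.

B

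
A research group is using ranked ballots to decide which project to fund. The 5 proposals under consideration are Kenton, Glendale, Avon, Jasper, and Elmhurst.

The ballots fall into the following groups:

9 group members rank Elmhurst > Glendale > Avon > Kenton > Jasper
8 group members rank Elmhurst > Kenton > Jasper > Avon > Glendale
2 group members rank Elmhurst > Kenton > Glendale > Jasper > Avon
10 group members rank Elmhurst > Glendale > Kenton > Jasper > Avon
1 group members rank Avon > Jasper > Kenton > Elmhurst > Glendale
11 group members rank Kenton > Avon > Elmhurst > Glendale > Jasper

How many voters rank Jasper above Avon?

20

Ballots ranking Jasper above Avon: 8+2+10 = 20.
Ballots ranking Avon above Jasper: 9+1+11 = 21.
So 20 of 41 voters prefer Jasper to Avon.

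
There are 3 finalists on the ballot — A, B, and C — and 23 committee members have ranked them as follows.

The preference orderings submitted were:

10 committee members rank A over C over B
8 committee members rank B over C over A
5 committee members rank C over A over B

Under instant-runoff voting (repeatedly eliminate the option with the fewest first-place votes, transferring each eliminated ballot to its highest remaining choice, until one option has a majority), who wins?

A

Round 1: A 10, B 8, C 5. C has the fewest and is eliminated.
Round 2: A 15, B 8. A has a majority.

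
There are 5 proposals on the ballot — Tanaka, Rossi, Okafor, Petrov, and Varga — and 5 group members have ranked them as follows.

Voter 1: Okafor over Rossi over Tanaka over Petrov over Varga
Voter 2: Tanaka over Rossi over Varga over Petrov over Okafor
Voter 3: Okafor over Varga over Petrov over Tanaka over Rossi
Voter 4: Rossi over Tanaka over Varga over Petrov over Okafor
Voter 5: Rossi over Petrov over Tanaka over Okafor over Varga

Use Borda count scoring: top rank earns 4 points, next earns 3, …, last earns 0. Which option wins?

Rossi

Borda scores:
  Tanaka: 2 + 4 + 1 + 3 + 2 = 12
  Rossi: 3 + 3 + 0 + 4 + 4 = 14
  Okafor: 4 + 0 + 4 + 0 + 1 = 9
  Petrov: 1 + 1 + 2 + 1 + 3 = 8
  Varga: 0 + 2 + 3 + 2 + 0 = 7
Rossi has the highest total.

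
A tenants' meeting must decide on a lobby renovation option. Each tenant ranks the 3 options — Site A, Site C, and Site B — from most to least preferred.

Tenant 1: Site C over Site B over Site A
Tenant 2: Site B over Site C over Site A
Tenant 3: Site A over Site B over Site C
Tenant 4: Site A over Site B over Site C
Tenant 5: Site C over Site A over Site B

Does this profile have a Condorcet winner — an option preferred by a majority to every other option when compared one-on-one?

No

Head-to-head results (5 voters total):
Site A vs Site C: Site C wins 3–2.
Site A vs Site B: Site A wins 3–2.
Site C vs Site B: Site B wins 3–2.
No candidate beats all others: Site A beats Site B beats Site C beats Site A, a majority cycle.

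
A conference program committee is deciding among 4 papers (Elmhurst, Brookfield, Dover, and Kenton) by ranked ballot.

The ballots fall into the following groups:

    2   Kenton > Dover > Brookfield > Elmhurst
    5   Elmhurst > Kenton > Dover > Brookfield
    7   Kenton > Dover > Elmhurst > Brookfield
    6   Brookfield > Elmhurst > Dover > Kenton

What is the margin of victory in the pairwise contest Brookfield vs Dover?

8

Ballots ranking Brookfield above Dover: 6.
Ballots ranking Dover above Brookfield: 2+5+7 = 14.
Dover wins 14–6, a margin of 8.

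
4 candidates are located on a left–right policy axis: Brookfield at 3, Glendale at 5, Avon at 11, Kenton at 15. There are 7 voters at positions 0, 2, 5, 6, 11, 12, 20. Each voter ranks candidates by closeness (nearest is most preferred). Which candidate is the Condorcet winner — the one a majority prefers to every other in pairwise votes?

Glendale

With single-peaked preferences on a line, the Condorcet winner is the candidate closest to the median voter.
The median voter (position 6) is closest to Glendale at 5.
Check: Glendale vs Kenton — voters closer to Glendale: 4 of 7.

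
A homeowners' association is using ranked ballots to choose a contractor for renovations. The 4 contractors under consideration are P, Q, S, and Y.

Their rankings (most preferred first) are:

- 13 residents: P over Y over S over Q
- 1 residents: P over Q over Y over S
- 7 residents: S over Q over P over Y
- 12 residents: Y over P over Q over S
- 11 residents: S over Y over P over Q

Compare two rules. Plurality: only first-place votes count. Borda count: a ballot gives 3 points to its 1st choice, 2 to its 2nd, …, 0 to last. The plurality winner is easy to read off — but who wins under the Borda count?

Plurality first-place counts: P 14, Q 0, S 18, Y 12 → S.
Borda totals: P 84, Q 28, S 67, Y 85 → Y.

Y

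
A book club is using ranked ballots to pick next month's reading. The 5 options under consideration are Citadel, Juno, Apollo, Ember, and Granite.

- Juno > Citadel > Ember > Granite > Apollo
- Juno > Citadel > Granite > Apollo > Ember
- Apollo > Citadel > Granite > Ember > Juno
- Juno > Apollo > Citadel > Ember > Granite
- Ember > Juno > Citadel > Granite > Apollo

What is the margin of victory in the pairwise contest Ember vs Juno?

1

Ballots ranking Ember above Juno: 2.
Ballots ranking Juno above Ember: 3.
Juno wins 3–2, a margin of 1.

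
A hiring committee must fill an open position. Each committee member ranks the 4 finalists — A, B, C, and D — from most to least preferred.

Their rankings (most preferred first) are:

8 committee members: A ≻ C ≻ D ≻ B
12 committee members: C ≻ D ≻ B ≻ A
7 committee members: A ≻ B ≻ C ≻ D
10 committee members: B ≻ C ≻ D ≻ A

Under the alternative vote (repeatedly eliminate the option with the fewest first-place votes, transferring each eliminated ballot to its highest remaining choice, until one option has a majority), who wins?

Round 1: A 15, C 12, B 10, D 0. D has the fewest and is eliminated.
Round 2: A 15, C 12, B 10. B has the fewest and is eliminated.
Round 3: C 22, A 15. C has a majority.

C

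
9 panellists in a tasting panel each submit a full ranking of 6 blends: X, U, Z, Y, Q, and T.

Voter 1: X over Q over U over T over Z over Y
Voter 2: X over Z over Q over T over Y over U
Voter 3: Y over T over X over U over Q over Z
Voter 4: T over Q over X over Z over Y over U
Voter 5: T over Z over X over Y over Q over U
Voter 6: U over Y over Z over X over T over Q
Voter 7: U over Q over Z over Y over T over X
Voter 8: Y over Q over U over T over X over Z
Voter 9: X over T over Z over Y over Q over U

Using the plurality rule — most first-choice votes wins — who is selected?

First-place vote totals:
  X: 3
  U: 2
  Z: 0
  Y: 2
  Q: 0
  T: 2
X has the most first-place votes.

X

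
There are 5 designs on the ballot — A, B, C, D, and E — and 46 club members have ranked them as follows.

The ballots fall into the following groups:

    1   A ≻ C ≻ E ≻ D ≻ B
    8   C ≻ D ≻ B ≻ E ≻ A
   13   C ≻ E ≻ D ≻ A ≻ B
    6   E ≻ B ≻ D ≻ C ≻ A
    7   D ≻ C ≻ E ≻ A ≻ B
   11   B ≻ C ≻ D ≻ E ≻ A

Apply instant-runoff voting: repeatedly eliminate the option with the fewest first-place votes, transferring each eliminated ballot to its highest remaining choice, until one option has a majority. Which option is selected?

Round 1: C 21, B 11, D 7, E 6, A 1. A has the fewest and is eliminated.
Round 2: C 22, B 11, D 7, E 6. E has the fewest and is eliminated.
Round 3: C 22, B 17, D 7. D has the fewest and is eliminated.
Round 4: C 29, B 17. C has a majority.

C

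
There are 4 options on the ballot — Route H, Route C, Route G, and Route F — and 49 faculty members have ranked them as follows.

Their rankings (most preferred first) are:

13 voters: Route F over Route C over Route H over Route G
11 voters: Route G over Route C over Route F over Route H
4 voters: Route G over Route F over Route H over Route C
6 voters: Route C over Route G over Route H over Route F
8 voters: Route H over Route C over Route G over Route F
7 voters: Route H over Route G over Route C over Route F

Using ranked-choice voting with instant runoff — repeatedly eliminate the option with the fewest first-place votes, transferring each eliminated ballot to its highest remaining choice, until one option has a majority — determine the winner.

Route H

Round 1: Route H 15, Route G 15, Route F 13, Route C 6. Route C has the fewest and is eliminated.
Round 2: Route G 21, Route H 15, Route F 13. Route F has the fewest and is eliminated.
Round 3: Route H 28, Route G 21. Route H has a majority.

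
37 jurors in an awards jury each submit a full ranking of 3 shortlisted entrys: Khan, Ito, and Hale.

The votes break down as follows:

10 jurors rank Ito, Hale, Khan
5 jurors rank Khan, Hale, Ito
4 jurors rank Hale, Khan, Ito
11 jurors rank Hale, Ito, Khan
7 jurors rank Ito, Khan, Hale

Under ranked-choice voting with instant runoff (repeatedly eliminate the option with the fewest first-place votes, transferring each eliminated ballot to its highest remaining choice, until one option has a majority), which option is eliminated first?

Khan

Round 1: Ito 17, Hale 15, Khan 5. Khan has the fewest and is eliminated.
Round 2: Hale 20, Ito 17. Hale has a majority.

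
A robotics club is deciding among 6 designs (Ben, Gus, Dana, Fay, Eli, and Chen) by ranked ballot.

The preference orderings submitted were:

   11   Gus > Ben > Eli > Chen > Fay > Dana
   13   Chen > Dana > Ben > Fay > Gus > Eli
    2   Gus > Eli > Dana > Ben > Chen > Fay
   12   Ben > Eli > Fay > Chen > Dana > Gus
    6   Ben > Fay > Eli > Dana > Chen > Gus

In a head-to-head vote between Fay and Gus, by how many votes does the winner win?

18

Ballots ranking Fay above Gus: 13+12+6 = 31.
Ballots ranking Gus above Fay: 11+2 = 13.
Fay wins 31–13, a margin of 18.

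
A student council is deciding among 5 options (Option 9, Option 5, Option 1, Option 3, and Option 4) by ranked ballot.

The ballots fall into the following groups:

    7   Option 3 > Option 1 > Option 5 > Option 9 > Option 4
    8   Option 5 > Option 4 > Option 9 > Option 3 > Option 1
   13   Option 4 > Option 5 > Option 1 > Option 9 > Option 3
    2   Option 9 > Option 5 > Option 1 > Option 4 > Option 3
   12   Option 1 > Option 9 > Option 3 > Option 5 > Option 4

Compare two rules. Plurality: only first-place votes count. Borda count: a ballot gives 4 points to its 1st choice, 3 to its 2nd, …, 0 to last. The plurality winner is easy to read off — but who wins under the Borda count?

Plurality first-place counts: Option 9 2, Option 5 8, Option 1 12, Option 3 7, Option 4 13 → Option 4.
Borda totals: Option 9 80, Option 5 103, Option 1 99, Option 3 60, Option 4 78 → Option 5.

Option 5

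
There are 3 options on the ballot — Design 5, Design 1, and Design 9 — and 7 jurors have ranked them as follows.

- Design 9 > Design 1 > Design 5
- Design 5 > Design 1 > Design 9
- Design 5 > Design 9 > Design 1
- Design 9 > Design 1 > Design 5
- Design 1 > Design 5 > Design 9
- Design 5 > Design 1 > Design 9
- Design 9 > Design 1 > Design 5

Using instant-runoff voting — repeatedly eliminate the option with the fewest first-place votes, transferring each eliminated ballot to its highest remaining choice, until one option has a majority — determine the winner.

Round 1: Design 5 3, Design 9 3, Design 1 1. Design 1 has the fewest and is eliminated.
Round 2: Design 5 4, Design 9 3. Design 5 has a majority.

Design 5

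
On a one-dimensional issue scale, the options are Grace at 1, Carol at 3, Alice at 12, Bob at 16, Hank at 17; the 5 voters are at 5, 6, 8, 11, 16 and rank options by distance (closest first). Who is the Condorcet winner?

Alice

With single-peaked preferences on a line, the Condorcet winner is the candidate closest to the median voter.
The median voter (position 8) is closest to Alice at 12.
Check: Alice vs Bob — voters closer to Alice: 4 of 5.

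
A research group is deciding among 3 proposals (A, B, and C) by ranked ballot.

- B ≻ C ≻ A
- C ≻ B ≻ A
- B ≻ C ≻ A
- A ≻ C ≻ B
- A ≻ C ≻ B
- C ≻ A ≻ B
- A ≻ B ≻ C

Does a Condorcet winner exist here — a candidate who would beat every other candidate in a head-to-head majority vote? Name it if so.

Head-to-head results (7 voters total):
A vs B: A wins 4–3.
A vs C: C wins 4–3.
B vs C: C wins 4–3.
C beats each rival — A (4–3), B (4–3) — so C is the Condorcet winner.

C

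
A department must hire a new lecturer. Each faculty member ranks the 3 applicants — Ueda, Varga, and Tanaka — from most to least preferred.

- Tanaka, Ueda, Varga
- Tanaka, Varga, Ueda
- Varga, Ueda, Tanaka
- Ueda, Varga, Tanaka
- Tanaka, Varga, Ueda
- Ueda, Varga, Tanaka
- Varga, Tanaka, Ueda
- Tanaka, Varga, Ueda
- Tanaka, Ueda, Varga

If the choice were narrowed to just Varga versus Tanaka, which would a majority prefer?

Ballots ranking Varga above Tanaka: 4.
Ballots ranking Tanaka above Varga: 5.
Tanaka wins the head-to-head, 5–4.

Tanaka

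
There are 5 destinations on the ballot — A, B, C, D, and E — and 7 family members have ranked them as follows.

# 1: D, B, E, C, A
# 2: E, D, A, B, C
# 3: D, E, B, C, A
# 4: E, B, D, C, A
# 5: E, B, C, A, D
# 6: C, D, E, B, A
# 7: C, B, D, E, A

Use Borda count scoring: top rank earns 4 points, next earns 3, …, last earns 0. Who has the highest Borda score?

Borda scores:
  A: 0 + 2 + 0 + 0 + 1 + 0 + 0 = 3
  B: 3 + 1 + 2 + 3 + 3 + 1 + 3 = 16
  C: 1 + 0 + 1 + 1 + 2 + 4 + 4 = 13
  D: 4 + 3 + 4 + 2 + 0 + 3 + 2 = 18
  E: 2 + 4 + 3 + 4 + 4 + 2 + 1 = 20
E has the highest total.

E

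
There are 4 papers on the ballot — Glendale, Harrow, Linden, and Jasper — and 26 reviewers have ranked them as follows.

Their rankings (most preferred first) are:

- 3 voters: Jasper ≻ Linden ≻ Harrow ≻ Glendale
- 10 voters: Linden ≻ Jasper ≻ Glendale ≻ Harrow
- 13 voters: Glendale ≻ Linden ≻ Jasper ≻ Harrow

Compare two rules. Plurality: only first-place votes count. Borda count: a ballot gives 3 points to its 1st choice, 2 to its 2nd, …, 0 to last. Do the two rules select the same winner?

Plurality first-place counts: Glendale 13, Harrow 0, Linden 10, Jasper 3 → Glendale.
Borda totals: Glendale 49, Harrow 3, Linden 62, Jasper 42 → Linden.
The two rules disagree: plurality picks Glendale, Borda picks Linden.

No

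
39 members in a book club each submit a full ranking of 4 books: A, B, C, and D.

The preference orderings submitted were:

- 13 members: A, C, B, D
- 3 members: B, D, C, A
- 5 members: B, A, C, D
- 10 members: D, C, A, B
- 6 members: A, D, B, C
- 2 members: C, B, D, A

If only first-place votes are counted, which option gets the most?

A

First-place vote totals:
  A: 19
  B: 8
  C: 2
  D: 10
A has the most first-place votes.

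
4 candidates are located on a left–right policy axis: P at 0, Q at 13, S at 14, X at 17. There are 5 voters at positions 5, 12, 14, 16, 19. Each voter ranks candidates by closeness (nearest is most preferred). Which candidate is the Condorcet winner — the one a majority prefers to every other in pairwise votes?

S

With single-peaked preferences on a line, the Condorcet winner is the candidate closest to the median voter.
The median voter (position 14) is closest to S at 14.
Check: S vs Q — voters closer to S: 3 of 5.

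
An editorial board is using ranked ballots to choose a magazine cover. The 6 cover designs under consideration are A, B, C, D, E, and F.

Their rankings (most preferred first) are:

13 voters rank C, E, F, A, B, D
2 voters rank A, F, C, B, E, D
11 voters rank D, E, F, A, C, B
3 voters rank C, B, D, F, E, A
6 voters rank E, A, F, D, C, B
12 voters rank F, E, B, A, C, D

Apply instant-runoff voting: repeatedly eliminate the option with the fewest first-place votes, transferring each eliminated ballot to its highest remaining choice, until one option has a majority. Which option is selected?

Round 1: C 16, F 12, D 11, E 6, A 2, B 0. B has the fewest and is eliminated.
Round 2: C 16, F 12, D 11, E 6, A 2. A has the fewest and is eliminated.
Round 3: C 16, F 14, D 11, E 6. E has the fewest and is eliminated.
Round 4: F 20, C 16, D 11. D has the fewest and is eliminated.
Round 5: F 31, C 16. F has a majority.

F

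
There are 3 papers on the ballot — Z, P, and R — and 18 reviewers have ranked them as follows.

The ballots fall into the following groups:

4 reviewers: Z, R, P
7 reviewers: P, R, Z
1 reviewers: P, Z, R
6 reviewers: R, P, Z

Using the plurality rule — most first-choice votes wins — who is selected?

P

First-place vote totals:
  Z: 4
  P: 8
  R: 6
P has the most first-place votes.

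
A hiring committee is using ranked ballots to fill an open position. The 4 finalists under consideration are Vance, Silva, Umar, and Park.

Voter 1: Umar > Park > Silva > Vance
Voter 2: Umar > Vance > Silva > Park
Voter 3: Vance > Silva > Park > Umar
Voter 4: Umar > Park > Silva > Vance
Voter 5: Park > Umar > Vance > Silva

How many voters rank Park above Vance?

Ballots ranking Park above Vance: 3.
Ballots ranking Vance above Park: 2.
So 3 of 5 voters prefer Park to Vance.

3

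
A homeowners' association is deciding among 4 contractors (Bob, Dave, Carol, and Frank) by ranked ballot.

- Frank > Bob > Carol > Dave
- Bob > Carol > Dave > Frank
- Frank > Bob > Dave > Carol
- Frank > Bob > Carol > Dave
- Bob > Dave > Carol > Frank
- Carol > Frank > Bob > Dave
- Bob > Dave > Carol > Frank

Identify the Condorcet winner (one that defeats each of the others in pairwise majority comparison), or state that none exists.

No Condorcet winner

Head-to-head results (7 voters total):
Bob vs Dave: Bob wins 7–0.
Bob vs Carol: Bob wins 6–1.
Bob vs Frank: Frank wins 4–3.
Dave vs Carol: Carol wins 4–3.
Dave vs Frank: Frank wins 4–3.
Carol vs Frank: Carol wins 4–3.
No candidate beats all others: Bob beats Carol beats Frank beats Bob, a majority cycle.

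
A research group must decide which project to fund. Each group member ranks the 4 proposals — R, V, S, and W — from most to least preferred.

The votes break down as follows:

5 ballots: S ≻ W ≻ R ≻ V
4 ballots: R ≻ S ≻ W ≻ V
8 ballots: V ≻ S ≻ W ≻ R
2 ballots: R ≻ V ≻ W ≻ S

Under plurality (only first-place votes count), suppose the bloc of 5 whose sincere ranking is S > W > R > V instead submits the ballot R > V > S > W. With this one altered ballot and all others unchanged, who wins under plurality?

R

First-place totals with the altered ballot: R 11, V 8, S 0, W 0.
The switch changes the winner from V to R.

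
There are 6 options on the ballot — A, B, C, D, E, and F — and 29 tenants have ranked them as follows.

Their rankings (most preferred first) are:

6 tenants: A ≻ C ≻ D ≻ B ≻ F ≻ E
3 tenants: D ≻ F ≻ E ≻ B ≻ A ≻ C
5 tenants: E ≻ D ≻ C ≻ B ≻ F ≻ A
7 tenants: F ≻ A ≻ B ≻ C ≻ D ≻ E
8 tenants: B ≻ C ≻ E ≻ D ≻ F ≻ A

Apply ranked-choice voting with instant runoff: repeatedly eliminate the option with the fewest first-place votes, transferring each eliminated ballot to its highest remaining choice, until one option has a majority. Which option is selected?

B

Round 1: B 8, F 7, A 6, E 5, D 3, C 0. C has the fewest and is eliminated.
Round 2: B 8, F 7, A 6, E 5, D 3. D has the fewest and is eliminated.
Round 3: F 10, B 8, A 6, E 5. E has the fewest and is eliminated.
Round 4: B 13, F 10, A 6. A has the fewest and is eliminated.
Round 5: B 19, F 10. B has a majority.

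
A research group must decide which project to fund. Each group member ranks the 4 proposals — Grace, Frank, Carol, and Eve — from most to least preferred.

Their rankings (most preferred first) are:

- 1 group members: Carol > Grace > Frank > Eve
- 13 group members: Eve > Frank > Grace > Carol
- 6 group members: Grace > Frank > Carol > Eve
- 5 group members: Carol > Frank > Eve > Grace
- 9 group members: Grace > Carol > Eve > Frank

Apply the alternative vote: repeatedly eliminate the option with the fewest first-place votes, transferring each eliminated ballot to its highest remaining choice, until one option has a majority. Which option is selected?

Eve

Round 1: Grace 15, Eve 13, Carol 6, Frank 0. Frank has the fewest and is eliminated.
Round 2: Grace 15, Eve 13, Carol 6. Carol has the fewest and is eliminated.
Round 3: Eve 18, Grace 16. Eve has a majority.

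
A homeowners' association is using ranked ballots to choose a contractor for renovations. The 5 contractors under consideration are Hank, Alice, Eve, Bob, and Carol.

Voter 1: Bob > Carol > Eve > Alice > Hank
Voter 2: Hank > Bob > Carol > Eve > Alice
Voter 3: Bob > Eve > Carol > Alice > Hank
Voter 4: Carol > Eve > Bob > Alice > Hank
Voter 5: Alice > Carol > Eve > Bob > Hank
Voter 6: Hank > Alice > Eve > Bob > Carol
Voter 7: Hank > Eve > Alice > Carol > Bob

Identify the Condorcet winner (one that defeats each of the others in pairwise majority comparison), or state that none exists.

None — there is no Condorcet winner

Head-to-head results (7 voters total):
Hank vs Alice: Alice wins 4–3.
Hank vs Eve: Eve wins 4–3.
Hank vs Bob: Bob wins 4–3.
Hank vs Carol: Carol wins 4–3.
Alice vs Eve: Eve wins 5–2.
Alice vs Bob: Bob wins 4–3.
Alice vs Carol: Carol wins 4–3.
Eve vs Bob: Eve wins 4–3.
Eve vs Carol: Carol wins 4–3.
Bob vs Carol: Bob wins 4–3.
No candidate beats all others: Eve beats Bob beats Carol beats Eve, a majority cycle.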